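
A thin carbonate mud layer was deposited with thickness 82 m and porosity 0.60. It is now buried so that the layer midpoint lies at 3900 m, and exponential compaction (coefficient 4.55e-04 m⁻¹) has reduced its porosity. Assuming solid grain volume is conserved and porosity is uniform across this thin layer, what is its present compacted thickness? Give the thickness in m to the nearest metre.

Working in km (1 km = 1000 m; β in km⁻¹ = β in m⁻¹ × 1000):
Porosity at 3.9 km: phi = 0.6·exp(−0.455×3.9) = 0.1017
Solid-volume conservation: h(1−phi) = h₀(1−phi₀) ⇒ h = h₀·(1−phi₀)/(1−phi)
h = 0.082 × (1 − 0.6)/(1 − 0.1017) = 0.082 × 0.4453 = 0.0365 km

37 m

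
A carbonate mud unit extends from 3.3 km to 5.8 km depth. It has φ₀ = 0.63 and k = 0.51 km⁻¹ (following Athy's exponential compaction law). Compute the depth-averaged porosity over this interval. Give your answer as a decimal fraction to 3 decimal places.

⟨φ⟩ = (1/(d₂−d₁)) ∫ φ₀ e^(−kd) dd = φ₀·(e^(−k·d₁) − e^(−k·d₂)) / (k·(d₂−d₁))
e^(−0.51×3.3) = 0.1858; e^(−0.51×5.8) = 0.0519
⟨φ⟩ = 0.63 × (0.1858 − 0.0519) / (0.51 × 2.5) = 0.63 × 0.1050 = 0.0662

0.066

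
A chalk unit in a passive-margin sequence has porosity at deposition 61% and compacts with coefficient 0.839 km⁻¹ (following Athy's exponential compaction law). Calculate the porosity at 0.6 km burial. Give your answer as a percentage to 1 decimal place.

36.9%

φ = φ₀·exp(−c·z) = 0.61 × exp(−0.839 × 0.6) = 0.61 × exp(−0.5034)
  = 0.61 × 0.6045 = 0.3687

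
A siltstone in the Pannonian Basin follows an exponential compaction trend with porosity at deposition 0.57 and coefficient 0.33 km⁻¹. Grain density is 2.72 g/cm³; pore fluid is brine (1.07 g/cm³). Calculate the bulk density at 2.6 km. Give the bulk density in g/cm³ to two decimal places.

Porosity at depth: φ = 0.57·exp(−0.33×2.6) = 0.57×0.4240 = 0.2417
Bulk density: ρ_b = (1−φ)ρ_g + φ·ρ_f = 0.7583×2.72 + 0.2417×1.07
       = 2.063 + 0.259 = 2.321 g/cm³

2.32 g/cm³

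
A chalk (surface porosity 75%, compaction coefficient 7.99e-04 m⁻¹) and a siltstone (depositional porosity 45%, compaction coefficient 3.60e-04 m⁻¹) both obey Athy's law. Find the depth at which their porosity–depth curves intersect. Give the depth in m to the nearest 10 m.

1160 m

Working in km (1 km = 1000 m; β in km⁻¹ = β in m⁻¹ × 1000):
Set phi₀ₐ e^(−βₐd) = phi₀ᵦ e^(−βᵦd) ⇒ ln(phi₀ₐ/phi₀ᵦ) = (βₐ − βᵦ)·d
d = ln(0.75/0.45) / (0.799 − 0.36) = 0.5108 / 0.439 = 1.164 km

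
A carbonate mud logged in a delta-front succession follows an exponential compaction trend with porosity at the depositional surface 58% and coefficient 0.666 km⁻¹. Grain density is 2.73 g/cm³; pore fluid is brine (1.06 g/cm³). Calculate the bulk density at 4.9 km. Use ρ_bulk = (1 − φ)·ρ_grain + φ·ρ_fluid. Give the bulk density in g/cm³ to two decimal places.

2.69 g/cm³

Porosity at depth: φ = 0.58·exp(−0.666×4.9) = 0.58×0.0383 = 0.0222
Bulk density: ρ_b = (1−φ)ρ_g + φ·ρ_f = 0.9778×2.73 + 0.0222×1.06
       = 2.669 + 0.024 = 2.693 g/cm³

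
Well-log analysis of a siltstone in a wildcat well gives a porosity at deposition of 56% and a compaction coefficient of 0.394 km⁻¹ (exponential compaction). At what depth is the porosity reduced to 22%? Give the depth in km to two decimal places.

2.37 km

Invert Athy's law: d = ln(φ₀/φ) / k
d = ln(0.56/0.22) / 0.394 = ln(2.545) / 0.394 = 0.9343 / 0.394 = 2.371 km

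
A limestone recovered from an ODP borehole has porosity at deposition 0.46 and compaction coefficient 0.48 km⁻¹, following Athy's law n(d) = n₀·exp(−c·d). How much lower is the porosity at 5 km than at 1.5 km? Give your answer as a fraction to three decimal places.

0.182

n(1.5) = 0.46·e^(−0.48×1.5) = 0.2239
n(5) = 0.46·e^(−0.48×5) = 0.0417
Δn = 0.2239 − 0.0417 = 0.1822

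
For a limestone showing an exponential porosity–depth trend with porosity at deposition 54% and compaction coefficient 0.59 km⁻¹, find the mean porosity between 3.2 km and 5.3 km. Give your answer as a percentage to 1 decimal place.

⟨φ⟩ = (1/(z₂−z₁)) ∫ φ₀ e^(−cz) dz = φ₀·(e^(−c·z₁) − e^(−c·z₂)) / (c·(z₂−z₁))
e^(−0.59×3.2) = 0.1514; e^(−0.59×5.3) = 0.0438
⟨φ⟩ = 0.54 × (0.1514 − 0.0438) / (0.59 × 2.1) = 0.54 × 0.0868 = 0.0469

4.7%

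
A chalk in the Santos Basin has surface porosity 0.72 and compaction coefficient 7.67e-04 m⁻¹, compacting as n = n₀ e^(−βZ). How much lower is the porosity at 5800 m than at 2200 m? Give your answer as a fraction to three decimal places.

0.125

Working in km (1 km = 1000 m; β in km⁻¹ = β in m⁻¹ × 1000):
n(2.2) = 0.72·e^(−0.767×2.2) = 0.1332
n(5.8) = 0.72·e^(−0.767×5.8) = 0.0084
Δn = 0.1332 − 0.0084 = 0.1248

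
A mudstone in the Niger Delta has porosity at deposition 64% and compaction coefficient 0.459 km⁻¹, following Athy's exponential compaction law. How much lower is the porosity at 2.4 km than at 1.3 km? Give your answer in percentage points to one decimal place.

14.0 percentage points

φ(1.3) = 0.64·e^(−0.459×1.3) = 0.3524
φ(2.4) = 0.64·e^(−0.459×2.4) = 0.2127
Δφ = 0.3524 − 0.2127 = 0.1397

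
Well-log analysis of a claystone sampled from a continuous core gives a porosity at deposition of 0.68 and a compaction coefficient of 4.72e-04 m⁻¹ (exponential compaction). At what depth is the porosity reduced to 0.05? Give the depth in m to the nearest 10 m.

5530 m

Working in km (1 km = 1000 m; k in km⁻¹ = k in m⁻¹ × 1000):
Invert Athy's law: z = ln(φ₀/φ) / k
z = ln(0.68/0.05) / 0.472 = ln(13.6) / 0.472 = 2.6101 / 0.472 = 5.530 km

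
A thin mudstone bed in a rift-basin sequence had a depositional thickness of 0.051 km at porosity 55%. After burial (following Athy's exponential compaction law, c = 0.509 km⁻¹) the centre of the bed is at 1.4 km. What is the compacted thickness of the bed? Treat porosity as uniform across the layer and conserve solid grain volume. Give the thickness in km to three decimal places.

Porosity at 1.4 km: phi = 0.55·exp(−0.509×1.4) = 0.2697
Solid-volume conservation: h(1−phi) = h₀(1−phi₀) ⇒ h = h₀·(1−phi₀)/(1−phi)
h = 0.051 × (1 − 0.55)/(1 − 0.2697) = 0.051 × 0.6162 = 0.0314 km

0.031 km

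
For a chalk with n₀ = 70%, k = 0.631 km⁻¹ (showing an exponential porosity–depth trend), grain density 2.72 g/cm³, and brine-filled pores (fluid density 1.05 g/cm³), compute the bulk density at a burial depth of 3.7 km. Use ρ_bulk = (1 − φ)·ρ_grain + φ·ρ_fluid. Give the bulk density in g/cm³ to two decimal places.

Porosity at depth: n = 0.7·exp(−0.631×3.7) = 0.7×0.0968 = 0.0678
Bulk density: ρ_b = (1−n)ρ_g + n·ρ_f = 0.9322×2.72 + 0.0678×1.05
       = 2.536 + 0.071 = 2.607 g/cm³

2.61 g/cm³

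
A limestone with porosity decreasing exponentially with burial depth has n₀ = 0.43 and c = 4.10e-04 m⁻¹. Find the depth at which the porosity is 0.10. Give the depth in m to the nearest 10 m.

Working in km (1 km = 1000 m; c in km⁻¹ = c in m⁻¹ × 1000):
Invert Athy's law: d = ln(n₀/n) / c
d = ln(0.43/0.1) / 0.41 = ln(4.3) / 0.41 = 1.4586 / 0.41 = 3.558 km

3560 m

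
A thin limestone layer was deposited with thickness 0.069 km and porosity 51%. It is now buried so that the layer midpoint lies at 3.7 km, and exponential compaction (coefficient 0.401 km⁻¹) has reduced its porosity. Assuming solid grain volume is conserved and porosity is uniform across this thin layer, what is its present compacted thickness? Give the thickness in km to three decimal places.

Porosity at 3.7 km: n = 0.51·exp(−0.401×3.7) = 0.1157
Solid-volume conservation: h(1−n) = h₀(1−n₀) ⇒ h = h₀·(1−n₀)/(1−n)
h = 0.069 × (1 − 0.51)/(1 − 0.1157) = 0.069 × 0.5541 = 0.0382 km

0.038 km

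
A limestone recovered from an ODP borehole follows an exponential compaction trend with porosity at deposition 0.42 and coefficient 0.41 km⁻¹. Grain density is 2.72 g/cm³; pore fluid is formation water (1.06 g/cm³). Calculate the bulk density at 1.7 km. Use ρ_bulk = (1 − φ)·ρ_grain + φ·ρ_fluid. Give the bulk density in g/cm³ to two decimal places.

2.37 g/cm³

Porosity at depth: n = 0.42·exp(−0.41×1.7) = 0.42×0.4981 = 0.2092
Bulk density: ρ_b = (1−n)ρ_g + n·ρ_f = 0.7908×2.72 + 0.2092×1.06
       = 2.151 + 0.222 = 2.373 g/cm³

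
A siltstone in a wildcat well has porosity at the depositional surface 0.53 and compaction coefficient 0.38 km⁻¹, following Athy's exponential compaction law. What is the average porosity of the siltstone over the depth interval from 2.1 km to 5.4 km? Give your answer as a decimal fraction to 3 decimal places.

⟨φ⟩ = (1/(d₂−d₁)) ∫ φ₀ e^(−βd) dd = φ₀·(e^(−β·d₁) − e^(−β·d₂)) / (β·(d₂−d₁))
e^(−0.38×2.1) = 0.4502; e^(−0.38×5.4) = 0.1285
⟨φ⟩ = 0.53 × (0.4502 − 0.1285) / (0.38 × 3.3) = 0.53 × 0.2566 = 0.1360

0.136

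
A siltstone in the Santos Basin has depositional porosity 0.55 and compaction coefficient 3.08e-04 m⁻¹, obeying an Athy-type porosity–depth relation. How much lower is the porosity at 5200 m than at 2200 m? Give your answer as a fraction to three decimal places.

Working in km (1 km = 1000 m; k in km⁻¹ = k in m⁻¹ × 1000):
phi(2.2) = 0.55·e^(−0.308×2.2) = 0.2793
phi(5.2) = 0.55·e^(−0.308×5.2) = 0.1109
Δphi = 0.2793 − 0.1109 = 0.1684

0.168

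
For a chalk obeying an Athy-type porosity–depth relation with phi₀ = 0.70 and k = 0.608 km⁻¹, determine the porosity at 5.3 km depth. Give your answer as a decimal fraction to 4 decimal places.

phi = phi₀·exp(−k·d) = 0.7 × exp(−0.608 × 5.3) = 0.7 × exp(−3.222)
  = 0.7 × 0.0399 = 0.0279

0.0279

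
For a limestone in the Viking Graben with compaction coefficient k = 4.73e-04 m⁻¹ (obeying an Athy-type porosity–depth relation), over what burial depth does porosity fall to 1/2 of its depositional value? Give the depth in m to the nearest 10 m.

Working in km (1 km = 1000 m; k in km⁻¹ = k in m⁻¹ × 1000):
n/n₀ = 1/2 ⇒ exp(−k·Z) = 1/2 ⇒ Z = ln(2) / k
Z = 0.6931 / 0.473 = 1.465 km

1470 m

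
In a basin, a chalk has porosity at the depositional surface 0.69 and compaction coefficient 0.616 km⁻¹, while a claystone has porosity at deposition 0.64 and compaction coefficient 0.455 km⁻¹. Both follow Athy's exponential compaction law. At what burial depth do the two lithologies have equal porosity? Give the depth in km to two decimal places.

Set n₀ₐ e^(−kₐz) = n₀ᵦ e^(−kᵦz) ⇒ ln(n₀ₐ/n₀ᵦ) = (kₐ − kᵦ)·z
z = ln(0.69/0.64) / (0.616 − 0.455) = 0.0752 / 0.161 = 0.467 km

0.47 km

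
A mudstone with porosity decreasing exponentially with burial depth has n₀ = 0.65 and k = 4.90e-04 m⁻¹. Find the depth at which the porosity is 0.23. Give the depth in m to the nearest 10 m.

Working in km (1 km = 1000 m; k in km⁻¹ = k in m⁻¹ × 1000):
Invert Athy's law: Z = ln(n₀/n) / k
Z = ln(0.65/0.23) / 0.49 = ln(2.826) / 0.49 = 1.0389 / 0.49 = 2.120 km

2120 m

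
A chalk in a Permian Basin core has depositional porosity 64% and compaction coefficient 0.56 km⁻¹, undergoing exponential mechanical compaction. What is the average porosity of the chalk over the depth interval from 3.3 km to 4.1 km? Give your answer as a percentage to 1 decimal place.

⟨phi⟩ = (1/(d₂−d₁)) ∫ phi₀ e^(−cd) dd = phi₀·(e^(−c·d₁) − e^(−c·d₂)) / (c·(d₂−d₁))
e^(−0.56×3.3) = 0.1576; e^(−0.56×4.1) = 0.1007
⟨phi⟩ = 0.64 × (0.1576 − 0.1007) / (0.56 × 0.8) = 0.64 × 0.1270 = 0.0813

8.1%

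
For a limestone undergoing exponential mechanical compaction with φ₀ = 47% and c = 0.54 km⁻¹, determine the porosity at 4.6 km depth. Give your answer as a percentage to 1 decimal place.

3.9%

φ = φ₀·exp(−c·z) = 0.47 × exp(−0.54 × 4.6) = 0.47 × exp(−2.484)
  = 0.47 × 0.0834 = 0.0392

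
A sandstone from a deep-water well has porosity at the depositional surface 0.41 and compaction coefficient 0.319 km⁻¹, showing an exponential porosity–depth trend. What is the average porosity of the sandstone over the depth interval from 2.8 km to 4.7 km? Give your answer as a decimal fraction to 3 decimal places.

0.126

⟨phi⟩ = (1/(d₂−d₁)) ∫ phi₀ e^(−kd) dd = phi₀·(e^(−k·d₁) − e^(−k·d₂)) / (k·(d₂−d₁))
e^(−0.319×2.8) = 0.4093; e^(−0.319×4.7) = 0.2233
⟨phi⟩ = 0.41 × (0.4093 − 0.2233) / (0.319 × 1.9) = 0.41 × 0.3070 = 0.1259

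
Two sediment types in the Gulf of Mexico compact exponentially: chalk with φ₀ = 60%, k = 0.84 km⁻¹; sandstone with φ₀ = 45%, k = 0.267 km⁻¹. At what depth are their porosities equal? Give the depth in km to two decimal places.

Set φ₀ₐ e^(−kₐz) = φ₀ᵦ e^(−kᵦz) ⇒ ln(φ₀ₐ/φ₀ᵦ) = (kₐ − kᵦ)·z
z = ln(0.6/0.45) / (0.84 − 0.267) = 0.2877 / 0.573 = 0.502 km

0.50 km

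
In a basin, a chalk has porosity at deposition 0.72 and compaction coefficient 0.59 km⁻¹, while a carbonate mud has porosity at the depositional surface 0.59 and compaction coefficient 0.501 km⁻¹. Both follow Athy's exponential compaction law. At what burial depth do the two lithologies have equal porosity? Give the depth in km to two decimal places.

Set phi₀ₐ e^(−kₐz) = phi₀ᵦ e^(−kᵦz) ⇒ ln(phi₀ₐ/phi₀ᵦ) = (kₐ − kᵦ)·z
z = ln(0.72/0.59) / (0.59 − 0.501) = 0.1991 / 0.089 = 2.237 km

2.24 km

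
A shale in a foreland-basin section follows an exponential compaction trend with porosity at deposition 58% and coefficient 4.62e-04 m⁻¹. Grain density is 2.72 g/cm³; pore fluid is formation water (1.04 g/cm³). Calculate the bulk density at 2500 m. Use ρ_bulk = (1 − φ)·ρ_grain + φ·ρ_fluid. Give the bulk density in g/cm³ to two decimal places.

Working in km (1 km = 1000 m; c in km⁻¹ = c in m⁻¹ × 1000):
Porosity at depth: phi = 0.58·exp(−0.462×2.5) = 0.58×0.3151 = 0.1827
Bulk density: ρ_b = (1−phi)ρ_g + phi·ρ_f = 0.8173×2.72 + 0.1827×1.04
       = 2.223 + 0.190 = 2.413 g/cm³

2.41 g/cm³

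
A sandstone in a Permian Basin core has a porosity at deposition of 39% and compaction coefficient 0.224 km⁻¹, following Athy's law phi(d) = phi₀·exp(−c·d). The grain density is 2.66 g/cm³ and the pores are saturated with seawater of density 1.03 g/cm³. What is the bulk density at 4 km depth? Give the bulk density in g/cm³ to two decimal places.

Porosity at depth: phi = 0.39·exp(−0.224×4) = 0.39×0.4082 = 0.1592
Bulk density: ρ_b = (1−phi)ρ_g + phi·ρ_f = 0.8408×2.66 + 0.1592×1.03
       = 2.237 + 0.164 = 2.401 g/cm³

2.40 g/cm³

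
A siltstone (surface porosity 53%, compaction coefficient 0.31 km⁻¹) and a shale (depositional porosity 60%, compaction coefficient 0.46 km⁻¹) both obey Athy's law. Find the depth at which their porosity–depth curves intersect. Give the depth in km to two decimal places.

Set phi₀ₐ e^(−kₐd) = phi₀ᵦ e^(−kᵦd) ⇒ ln(phi₀ₐ/phi₀ᵦ) = (kₐ − kᵦ)·d
d = ln(0.53/0.6) / (0.31 − 0.46) = -0.1241 / -0.15 = 0.827 km

0.83 km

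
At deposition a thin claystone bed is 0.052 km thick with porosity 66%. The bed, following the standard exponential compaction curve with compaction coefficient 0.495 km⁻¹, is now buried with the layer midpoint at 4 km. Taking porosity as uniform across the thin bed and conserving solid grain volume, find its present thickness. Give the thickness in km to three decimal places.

0.019 km

Porosity at 4 km: n = 0.66·exp(−0.495×4) = 0.0911
Solid-volume conservation: h(1−n) = h₀(1−n₀) ⇒ h = h₀·(1−n₀)/(1−n)
h = 0.052 × (1 − 0.66)/(1 − 0.0911) = 0.052 × 0.3741 = 0.0195 km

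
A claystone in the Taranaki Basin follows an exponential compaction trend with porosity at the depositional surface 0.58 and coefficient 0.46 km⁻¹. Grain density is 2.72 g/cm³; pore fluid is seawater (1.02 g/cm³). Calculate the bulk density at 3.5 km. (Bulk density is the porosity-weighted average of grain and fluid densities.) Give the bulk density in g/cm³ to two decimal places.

2.52 g/cm³

Porosity at depth: n = 0.58·exp(−0.46×3.5) = 0.58×0.1999 = 0.1159
Bulk density: ρ_b = (1−n)ρ_g + n·ρ_f = 0.8841×2.72 + 0.1159×1.02
       = 2.405 + 0.118 = 2.523 g/cm³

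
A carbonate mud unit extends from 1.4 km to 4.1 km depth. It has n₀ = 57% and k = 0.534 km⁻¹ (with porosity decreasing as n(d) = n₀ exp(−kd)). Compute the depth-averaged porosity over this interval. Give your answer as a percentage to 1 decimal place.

14.3%

⟨n⟩ = (1/(d₂−d₁)) ∫ n₀ e^(−kd) dd = n₀·(e^(−k·d₁) − e^(−k·d₂)) / (k·(d₂−d₁))
e^(−0.534×1.4) = 0.4735; e^(−0.534×4.1) = 0.1120
⟨n⟩ = 0.57 × (0.4735 − 0.1120) / (0.534 × 2.7) = 0.57 × 0.2507 = 0.1429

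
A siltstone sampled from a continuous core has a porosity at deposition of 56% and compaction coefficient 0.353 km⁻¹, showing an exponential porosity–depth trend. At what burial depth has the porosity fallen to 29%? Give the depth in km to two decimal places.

1.86 km

Invert Athy's law: Z = ln(n₀/n) / k
Z = ln(0.56/0.29) / 0.353 = ln(1.931) / 0.353 = 0.6581 / 0.353 = 1.864 km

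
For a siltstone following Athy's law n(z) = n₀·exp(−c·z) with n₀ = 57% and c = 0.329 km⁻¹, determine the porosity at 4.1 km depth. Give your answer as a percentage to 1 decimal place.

14.8%

n = n₀·exp(−c·z) = 0.57 × exp(−0.329 × 4.1) = 0.57 × exp(−1.349)
  = 0.57 × 0.2595 = 0.1479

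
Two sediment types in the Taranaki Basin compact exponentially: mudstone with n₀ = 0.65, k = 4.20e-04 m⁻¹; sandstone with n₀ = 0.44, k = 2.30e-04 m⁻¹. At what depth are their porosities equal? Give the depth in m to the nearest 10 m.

Working in km (1 km = 1000 m; k in km⁻¹ = k in m⁻¹ × 1000):
Set n₀ₐ e^(−kₐd) = n₀ᵦ e^(−kᵦd) ⇒ ln(n₀ₐ/n₀ᵦ) = (kₐ − kᵦ)·d
d = ln(0.65/0.44) / (0.42 − 0.23) = 0.3902 / 0.19 = 2.054 km

2050 m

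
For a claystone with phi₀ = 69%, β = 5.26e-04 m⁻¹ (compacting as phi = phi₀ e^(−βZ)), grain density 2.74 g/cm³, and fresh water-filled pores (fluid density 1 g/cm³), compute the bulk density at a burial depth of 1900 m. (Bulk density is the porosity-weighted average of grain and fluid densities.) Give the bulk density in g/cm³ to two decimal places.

2.30 g/cm³

Working in km (1 km = 1000 m; β in km⁻¹ = β in m⁻¹ × 1000):
Porosity at depth: phi = 0.69·exp(−0.526×1.9) = 0.69×0.3681 = 0.2540
Bulk density: ρ_b = (1−phi)ρ_g + phi·ρ_f = 0.7460×2.74 + 0.2540×1
       = 2.044 + 0.254 = 2.298 g/cm³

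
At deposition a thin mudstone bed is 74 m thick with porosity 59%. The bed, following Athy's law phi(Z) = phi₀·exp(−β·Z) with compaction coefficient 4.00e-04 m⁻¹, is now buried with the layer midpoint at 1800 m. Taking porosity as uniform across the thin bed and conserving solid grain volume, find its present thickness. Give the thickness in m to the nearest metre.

Working in km (1 km = 1000 m; β in km⁻¹ = β in m⁻¹ × 1000):
Porosity at 1.8 km: phi = 0.59·exp(−0.4×1.8) = 0.2872
Solid-volume conservation: h(1−phi) = h₀(1−phi₀) ⇒ h = h₀·(1−phi₀)/(1−phi)
h = 0.074 × (1 − 0.59)/(1 − 0.2872) = 0.074 × 0.5752 = 0.0426 km

43 m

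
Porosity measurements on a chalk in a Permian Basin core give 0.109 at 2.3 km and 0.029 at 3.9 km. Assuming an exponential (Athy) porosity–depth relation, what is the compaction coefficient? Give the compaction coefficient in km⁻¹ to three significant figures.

0.828 km⁻¹

Athy: φ(z) = φ₀ e^(−kz) ⇒ φ₁/φ₂ = e^{k(z₂−z₁)} ⇒ k = ln(φ₁/φ₂)/(z₂−z₁)
k = ln(0.109/0.029) / (3.9 − 2.3) = ln(3.759) / 1.6 = 1.3241 / 1.6 = 0.8275 km⁻¹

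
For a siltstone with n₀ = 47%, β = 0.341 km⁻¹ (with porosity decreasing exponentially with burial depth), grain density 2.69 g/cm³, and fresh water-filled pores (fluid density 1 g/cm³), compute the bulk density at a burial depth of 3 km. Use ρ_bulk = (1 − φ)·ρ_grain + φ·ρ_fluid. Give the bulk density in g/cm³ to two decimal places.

Porosity at depth: n = 0.47·exp(−0.341×3) = 0.47×0.3595 = 0.1690
Bulk density: ρ_b = (1−n)ρ_g + n·ρ_f = 0.8310×2.69 + 0.1690×1
       = 2.235 + 0.169 = 2.404 g/cm³

2.40 g/cm³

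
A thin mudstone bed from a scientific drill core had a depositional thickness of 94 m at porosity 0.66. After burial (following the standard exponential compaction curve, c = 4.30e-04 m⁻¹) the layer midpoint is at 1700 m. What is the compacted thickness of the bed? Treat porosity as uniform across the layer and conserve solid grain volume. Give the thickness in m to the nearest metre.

Working in km (1 km = 1000 m; c in km⁻¹ = c in m⁻¹ × 1000):
Porosity at 1.7 km: φ = 0.66·exp(−0.43×1.7) = 0.3177
Solid-volume conservation: h(1−φ) = h₀(1−φ₀) ⇒ h = h₀·(1−φ₀)/(1−φ)
h = 0.094 × (1 − 0.66)/(1 − 0.3177) = 0.094 × 0.4983 = 0.0468 km

47 m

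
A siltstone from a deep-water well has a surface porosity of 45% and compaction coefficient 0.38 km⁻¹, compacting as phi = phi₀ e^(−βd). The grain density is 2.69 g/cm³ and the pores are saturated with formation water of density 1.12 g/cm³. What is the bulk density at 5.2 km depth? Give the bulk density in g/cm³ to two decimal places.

Porosity at depth: phi = 0.45·exp(−0.38×5.2) = 0.45×0.1386 = 0.0624
Bulk density: ρ_b = (1−phi)ρ_g + phi·ρ_f = 0.9376×2.69 + 0.0624×1.12
       = 2.522 + 0.070 = 2.592 g/cm³

2.59 g/cm³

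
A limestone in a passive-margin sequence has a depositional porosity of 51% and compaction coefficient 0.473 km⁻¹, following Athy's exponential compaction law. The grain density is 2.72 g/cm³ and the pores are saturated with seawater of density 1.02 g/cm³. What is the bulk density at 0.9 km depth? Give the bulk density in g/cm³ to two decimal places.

Porosity at depth: phi = 0.51·exp(−0.473×0.9) = 0.51×0.6533 = 0.3332
Bulk density: ρ_b = (1−phi)ρ_g + phi·ρ_f = 0.6668×2.72 + 0.3332×1.02
       = 1.814 + 0.340 = 2.154 g/cm³

2.15 g/cm³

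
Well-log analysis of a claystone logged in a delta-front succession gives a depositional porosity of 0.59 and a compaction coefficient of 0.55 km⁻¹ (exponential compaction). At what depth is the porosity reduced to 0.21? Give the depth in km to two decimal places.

Invert Athy's law: Z = ln(φ₀/φ) / β
Z = ln(0.59/0.21) / 0.55 = ln(2.81) / 0.55 = 1.0330 / 0.55 = 1.878 km

1.88 km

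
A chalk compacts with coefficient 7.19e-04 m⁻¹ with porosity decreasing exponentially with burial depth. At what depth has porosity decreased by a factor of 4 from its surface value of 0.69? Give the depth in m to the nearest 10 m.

1930 m

Working in km (1 km = 1000 m; β in km⁻¹ = β in m⁻¹ × 1000):
phi/phi₀ = 1/4 ⇒ exp(−β·z) = 1/4 ⇒ z = ln(4) / β
z = 1.3863 / 0.719 = 1.928 km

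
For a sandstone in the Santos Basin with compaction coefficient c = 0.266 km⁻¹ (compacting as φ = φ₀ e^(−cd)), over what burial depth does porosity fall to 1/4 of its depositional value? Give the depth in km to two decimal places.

5.21 km

φ/φ₀ = 1/4 ⇒ exp(−c·d) = 1/4 ⇒ d = ln(4) / c
d = 1.3863 / 0.266 = 5.212 km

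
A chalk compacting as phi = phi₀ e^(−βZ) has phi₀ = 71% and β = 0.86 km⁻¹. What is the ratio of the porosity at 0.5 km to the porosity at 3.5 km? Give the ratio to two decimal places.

phi(Z₁)/phi(Z₂) = e^(−β·Z₁)/e^(−β·Z₂) = e^{β(Z₂−Z₁)}
= exp(0.86 × 3) = exp(2.58) = 13.1971

13.20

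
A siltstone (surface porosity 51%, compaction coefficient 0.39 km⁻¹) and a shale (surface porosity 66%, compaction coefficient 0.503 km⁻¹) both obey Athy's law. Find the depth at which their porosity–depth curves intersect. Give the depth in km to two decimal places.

Set phi₀ₐ e^(−cₐz) = phi₀ᵦ e^(−cᵦz) ⇒ ln(phi₀ₐ/phi₀ᵦ) = (cₐ − cᵦ)·z
z = ln(0.51/0.66) / (0.39 − 0.503) = -0.2578 / -0.113 = 2.282 km

2.28 km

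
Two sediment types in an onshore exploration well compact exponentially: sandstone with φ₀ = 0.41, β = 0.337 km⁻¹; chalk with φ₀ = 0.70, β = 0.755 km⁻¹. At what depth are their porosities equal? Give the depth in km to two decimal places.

Set φ₀ₐ e^(−βₐZ) = φ₀ᵦ e^(−βᵦZ) ⇒ ln(φ₀ₐ/φ₀ᵦ) = (βₐ − βᵦ)·Z
Z = ln(0.41/0.7) / (0.337 − 0.755) = -0.5349 / -0.418 = 1.280 km

1.28 km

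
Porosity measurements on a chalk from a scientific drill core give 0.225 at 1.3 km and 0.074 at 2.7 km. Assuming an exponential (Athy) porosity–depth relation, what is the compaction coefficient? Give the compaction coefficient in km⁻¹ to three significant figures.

0.794 km⁻¹

Athy: φ(Z) = φ₀ e^(−kZ) ⇒ φ₁/φ₂ = e^{k(Z₂−Z₁)} ⇒ k = ln(φ₁/φ₂)/(Z₂−Z₁)
k = ln(0.225/0.074) / (2.7 − 1.3) = ln(3.041) / 1.4 = 1.1120 / 1.4 = 0.7943 km⁻¹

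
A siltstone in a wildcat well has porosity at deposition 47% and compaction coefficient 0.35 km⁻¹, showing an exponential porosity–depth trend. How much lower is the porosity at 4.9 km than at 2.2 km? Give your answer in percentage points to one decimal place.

13.3 percentage points

φ(2.2) = 0.47·e^(−0.35×2.2) = 0.2176
φ(4.9) = 0.47·e^(−0.35×4.9) = 0.0846
Δφ = 0.2176 − 0.0846 = 0.1330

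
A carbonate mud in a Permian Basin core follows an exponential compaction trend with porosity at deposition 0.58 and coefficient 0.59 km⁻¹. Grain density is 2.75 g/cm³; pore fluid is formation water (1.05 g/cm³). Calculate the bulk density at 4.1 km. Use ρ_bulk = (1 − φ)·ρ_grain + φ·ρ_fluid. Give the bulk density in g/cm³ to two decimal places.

2.66 g/cm³

Porosity at depth: φ = 0.58·exp(−0.59×4.1) = 0.58×0.0890 = 0.0516
Bulk density: ρ_b = (1−φ)ρ_g + φ·ρ_f = 0.9484×2.75 + 0.0516×1.05
       = 2.608 + 0.054 = 2.662 g/cm³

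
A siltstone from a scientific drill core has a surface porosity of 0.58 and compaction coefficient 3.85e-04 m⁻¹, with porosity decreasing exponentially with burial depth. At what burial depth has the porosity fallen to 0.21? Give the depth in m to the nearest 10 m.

2640 m

Working in km (1 km = 1000 m; k in km⁻¹ = k in m⁻¹ × 1000):
Invert Athy's law: z = ln(n₀/n) / k
z = ln(0.58/0.21) / 0.385 = ln(2.762) / 0.385 = 1.0159 / 0.385 = 2.639 km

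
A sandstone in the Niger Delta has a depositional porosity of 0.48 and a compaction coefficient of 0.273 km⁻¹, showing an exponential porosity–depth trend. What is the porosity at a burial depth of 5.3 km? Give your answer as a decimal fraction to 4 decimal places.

phi = phi₀·exp(−k·Z) = 0.48 × exp(−0.273 × 5.3) = 0.48 × exp(−1.447)
  = 0.48 × 0.2353 = 0.1129

0.1129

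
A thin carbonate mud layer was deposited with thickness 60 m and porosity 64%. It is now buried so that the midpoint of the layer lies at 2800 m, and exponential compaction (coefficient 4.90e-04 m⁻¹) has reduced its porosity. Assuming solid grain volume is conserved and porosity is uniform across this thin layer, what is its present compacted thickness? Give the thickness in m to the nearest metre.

26 m

Working in km (1 km = 1000 m; β in km⁻¹ = β in m⁻¹ × 1000):
Porosity at 2.8 km: n = 0.64·exp(−0.49×2.8) = 0.1623
Solid-volume conservation: h(1−n) = h₀(1−n₀) ⇒ h = h₀·(1−n₀)/(1−n)
h = 0.06 × (1 − 0.64)/(1 − 0.1623) = 0.06 × 0.4297 = 0.0258 km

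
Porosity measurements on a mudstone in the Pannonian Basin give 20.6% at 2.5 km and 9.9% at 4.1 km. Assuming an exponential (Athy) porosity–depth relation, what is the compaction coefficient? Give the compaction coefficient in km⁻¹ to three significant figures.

0.458 km⁻¹

Athy: phi(z) = phi₀ e^(−cz) ⇒ phi₁/phi₂ = e^{c(z₂−z₁)} ⇒ c = ln(phi₁/phi₂)/(z₂−z₁)
c = ln(0.206/0.099) / (4.1 − 2.5) = ln(2.081) / 1.6 = 0.7328 / 1.6 = 0.458 km⁻¹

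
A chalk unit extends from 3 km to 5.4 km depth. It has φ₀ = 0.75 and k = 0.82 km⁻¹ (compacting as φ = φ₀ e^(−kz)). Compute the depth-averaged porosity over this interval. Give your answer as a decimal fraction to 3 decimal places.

⟨φ⟩ = (1/(z₂−z₁)) ∫ φ₀ e^(−kz) dz = φ₀·(e^(−k·z₁) − e^(−k·z₂)) / (k·(z₂−z₁))
e^(−0.82×3) = 0.0854; e^(−0.82×5.4) = 0.0119
⟨φ⟩ = 0.75 × (0.0854 − 0.0119) / (0.82 × 2.4) = 0.75 × 0.0373 = 0.0280

0.028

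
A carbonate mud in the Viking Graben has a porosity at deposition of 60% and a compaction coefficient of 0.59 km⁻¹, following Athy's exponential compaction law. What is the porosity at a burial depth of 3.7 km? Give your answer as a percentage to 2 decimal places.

phi = phi₀·exp(−k·Z) = 0.6 × exp(−0.59 × 3.7) = 0.6 × exp(−2.183)
  = 0.6 × 0.1127 = 0.0676

6.76%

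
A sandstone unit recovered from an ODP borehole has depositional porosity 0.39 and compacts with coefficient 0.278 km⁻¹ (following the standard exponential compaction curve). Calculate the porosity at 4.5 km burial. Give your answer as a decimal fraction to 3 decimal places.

phi = phi₀·exp(−c·d) = 0.39 × exp(−0.278 × 4.5) = 0.39 × exp(−1.251)
  = 0.39 × 0.2862 = 0.1116

0.112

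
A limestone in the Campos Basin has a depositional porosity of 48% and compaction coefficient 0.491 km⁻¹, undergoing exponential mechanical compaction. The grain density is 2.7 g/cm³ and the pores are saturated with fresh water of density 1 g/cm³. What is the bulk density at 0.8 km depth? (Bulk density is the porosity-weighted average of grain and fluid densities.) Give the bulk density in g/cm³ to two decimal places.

Porosity at depth: phi = 0.48·exp(−0.491×0.8) = 0.48×0.6752 = 0.3241
Bulk density: ρ_b = (1−phi)ρ_g + phi·ρ_f = 0.6759×2.7 + 0.3241×1
       = 1.825 + 0.324 = 2.149 g/cm³

2.15 g/cm³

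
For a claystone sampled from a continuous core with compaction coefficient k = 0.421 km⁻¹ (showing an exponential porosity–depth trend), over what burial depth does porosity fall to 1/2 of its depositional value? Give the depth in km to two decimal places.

1.65 km

φ/φ₀ = 1/2 ⇒ exp(−k·z) = 1/2 ⇒ z = ln(2) / k
z = 0.6931 / 0.421 = 1.646 km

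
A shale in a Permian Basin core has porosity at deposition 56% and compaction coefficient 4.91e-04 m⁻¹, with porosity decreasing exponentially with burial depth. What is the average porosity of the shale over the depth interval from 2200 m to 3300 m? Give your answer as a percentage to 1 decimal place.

14.7%

Working in km (1 km = 1000 m; k in km⁻¹ = k in m⁻¹ × 1000):
⟨phi⟩ = (1/(z₂−z₁)) ∫ phi₀ e^(−kz) dz = phi₀·(e^(−k·z₁) − e^(−k·z₂)) / (k·(z₂−z₁))
e^(−0.491×2.2) = 0.3395; e^(−0.491×3.3) = 0.1978
⟨phi⟩ = 0.56 × (0.3395 − 0.1978) / (0.491 × 1.1) = 0.56 × 0.2623 = 0.1469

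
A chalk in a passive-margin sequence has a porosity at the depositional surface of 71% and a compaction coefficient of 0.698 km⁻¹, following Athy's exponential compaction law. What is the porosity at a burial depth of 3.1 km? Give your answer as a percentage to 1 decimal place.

phi = phi₀·exp(−c·d) = 0.71 × exp(−0.698 × 3.1) = 0.71 × exp(−2.164)
  = 0.71 × 0.1149 = 0.0816

8.2%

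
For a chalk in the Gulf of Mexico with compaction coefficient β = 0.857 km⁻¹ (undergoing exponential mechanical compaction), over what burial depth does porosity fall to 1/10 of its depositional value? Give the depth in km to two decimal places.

2.69 km

phi/phi₀ = 1/10 ⇒ exp(−β·d) = 1/10 ⇒ d = ln(10) / β
d = 2.3026 / 0.857 = 2.687 km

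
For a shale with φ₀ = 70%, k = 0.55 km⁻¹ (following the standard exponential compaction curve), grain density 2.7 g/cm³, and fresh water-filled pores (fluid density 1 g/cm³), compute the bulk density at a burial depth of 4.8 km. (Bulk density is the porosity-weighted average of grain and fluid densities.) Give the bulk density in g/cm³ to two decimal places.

Porosity at depth: φ = 0.7·exp(−0.55×4.8) = 0.7×0.0714 = 0.0500
Bulk density: ρ_b = (1−φ)ρ_g + φ·ρ_f = 0.9500×2.7 + 0.0500×1
       = 2.565 + 0.050 = 2.615 g/cm³

2.62 g/cm³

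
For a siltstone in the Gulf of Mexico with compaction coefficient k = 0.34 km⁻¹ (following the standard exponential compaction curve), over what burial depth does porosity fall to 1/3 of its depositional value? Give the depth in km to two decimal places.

phi/phi₀ = 1/3 ⇒ exp(−k·Z) = 1/3 ⇒ Z = ln(3) / k
Z = 1.0986 / 0.34 = 3.231 km

3.23 km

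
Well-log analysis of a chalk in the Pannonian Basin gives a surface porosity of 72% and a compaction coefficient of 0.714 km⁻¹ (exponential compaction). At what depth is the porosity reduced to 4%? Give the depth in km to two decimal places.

4.05 km

Invert Athy's law: d = ln(φ₀/φ) / β
d = ln(0.72/0.04) / 0.714 = ln(18) / 0.714 = 2.8904 / 0.714 = 4.048 km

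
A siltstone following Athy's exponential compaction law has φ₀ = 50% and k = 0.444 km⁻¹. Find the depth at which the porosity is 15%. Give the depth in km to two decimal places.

2.71 km

Invert Athy's law: d = ln(φ₀/φ) / k
d = ln(0.5/0.15) / 0.444 = ln(3.333) / 0.444 = 1.2040 / 0.444 = 2.712 km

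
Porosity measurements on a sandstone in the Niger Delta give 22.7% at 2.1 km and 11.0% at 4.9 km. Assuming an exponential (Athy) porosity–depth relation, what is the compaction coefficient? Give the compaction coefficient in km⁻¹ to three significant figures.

0.259 km⁻¹

Athy: n(z) = n₀ e^(−βz) ⇒ n₁/n₂ = e^{β(z₂−z₁)} ⇒ β = ln(n₁/n₂)/(z₂−z₁)
β = ln(0.227/0.11) / (4.9 − 2.1) = ln(2.064) / 2.8 = 0.7245 / 2.8 = 0.2587 km⁻¹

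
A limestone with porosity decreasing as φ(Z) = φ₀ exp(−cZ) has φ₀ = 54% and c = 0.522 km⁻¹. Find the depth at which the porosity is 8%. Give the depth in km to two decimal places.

3.66 km

Invert Athy's law: Z = ln(φ₀/φ) / c
Z = ln(0.54/0.08) / 0.522 = ln(6.75) / 0.522 = 1.9095 / 0.522 = 3.658 km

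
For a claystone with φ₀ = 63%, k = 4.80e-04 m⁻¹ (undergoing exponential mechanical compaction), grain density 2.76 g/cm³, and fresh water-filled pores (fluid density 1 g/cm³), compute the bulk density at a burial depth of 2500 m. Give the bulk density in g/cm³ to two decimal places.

Working in km (1 km = 1000 m; k in km⁻¹ = k in m⁻¹ × 1000):
Porosity at depth: φ = 0.63·exp(−0.48×2.5) = 0.63×0.3012 = 0.1898
Bulk density: ρ_b = (1−φ)ρ_g + φ·ρ_f = 0.8102×2.76 + 0.1898×1
       = 2.236 + 0.190 = 2.426 g/cm³

2.43 g/cm³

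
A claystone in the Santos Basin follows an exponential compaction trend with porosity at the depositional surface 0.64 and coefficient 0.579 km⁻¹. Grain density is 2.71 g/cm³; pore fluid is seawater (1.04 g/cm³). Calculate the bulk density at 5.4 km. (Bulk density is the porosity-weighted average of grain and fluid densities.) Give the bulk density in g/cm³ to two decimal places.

Porosity at depth: φ = 0.64·exp(−0.579×5.4) = 0.64×0.0439 = 0.0281
Bulk density: ρ_b = (1−φ)ρ_g + φ·ρ_f = 0.9719×2.71 + 0.0281×1.04
       = 2.634 + 0.029 = 2.663 g/cm³

2.66 g/cm³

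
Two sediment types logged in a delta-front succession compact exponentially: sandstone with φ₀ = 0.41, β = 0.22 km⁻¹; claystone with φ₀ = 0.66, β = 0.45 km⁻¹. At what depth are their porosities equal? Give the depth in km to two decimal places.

2.07 km

Set φ₀ₐ e^(−βₐZ) = φ₀ᵦ e^(−βᵦZ) ⇒ ln(φ₀ₐ/φ₀ᵦ) = (βₐ − βᵦ)·Z
Z = ln(0.41/0.66) / (0.22 − 0.45) = -0.4761 / -0.23 = 2.070 km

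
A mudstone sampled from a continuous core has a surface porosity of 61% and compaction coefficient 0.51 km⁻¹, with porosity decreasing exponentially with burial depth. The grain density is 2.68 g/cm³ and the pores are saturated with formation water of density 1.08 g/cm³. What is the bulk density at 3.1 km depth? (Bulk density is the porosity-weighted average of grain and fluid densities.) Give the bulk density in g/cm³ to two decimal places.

Porosity at depth: φ = 0.61·exp(−0.51×3.1) = 0.61×0.2058 = 0.1255
Bulk density: ρ_b = (1−φ)ρ_g + φ·ρ_f = 0.8745×2.68 + 0.1255×1.08
       = 2.344 + 0.136 = 2.479 g/cm³

2.48 g/cm³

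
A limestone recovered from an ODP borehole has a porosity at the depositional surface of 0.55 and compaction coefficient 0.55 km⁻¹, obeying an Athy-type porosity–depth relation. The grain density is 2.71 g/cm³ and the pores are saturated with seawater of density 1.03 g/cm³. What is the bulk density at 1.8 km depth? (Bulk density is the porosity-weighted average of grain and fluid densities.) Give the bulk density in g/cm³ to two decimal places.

2.37 g/cm³

Porosity at depth: phi = 0.55·exp(−0.55×1.8) = 0.55×0.3716 = 0.2044
Bulk density: ρ_b = (1−phi)ρ_g + phi·ρ_f = 0.7956×2.71 + 0.2044×1.03
       = 2.156 + 0.210 = 2.367 g/cm³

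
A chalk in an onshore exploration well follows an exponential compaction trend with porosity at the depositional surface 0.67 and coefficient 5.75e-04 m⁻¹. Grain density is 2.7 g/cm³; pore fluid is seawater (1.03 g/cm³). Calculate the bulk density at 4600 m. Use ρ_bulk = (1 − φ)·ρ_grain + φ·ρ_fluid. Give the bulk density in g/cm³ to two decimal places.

2.62 g/cm³

Working in km (1 km = 1000 m; c in km⁻¹ = c in m⁻¹ × 1000):
Porosity at depth: n = 0.67·exp(−0.575×4.6) = 0.67×0.0710 = 0.0476
Bulk density: ρ_b = (1−n)ρ_g + n·ρ_f = 0.9524×2.7 + 0.0476×1.03
       = 2.572 + 0.049 = 2.621 g/cm³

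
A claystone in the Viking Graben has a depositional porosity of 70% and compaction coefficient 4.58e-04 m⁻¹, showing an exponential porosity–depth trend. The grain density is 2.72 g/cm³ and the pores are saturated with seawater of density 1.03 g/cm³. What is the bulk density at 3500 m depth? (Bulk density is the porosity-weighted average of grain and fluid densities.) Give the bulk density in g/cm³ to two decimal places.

2.48 g/cm³

Working in km (1 km = 1000 m; β in km⁻¹ = β in m⁻¹ × 1000):
Porosity at depth: n = 0.7·exp(−0.458×3.5) = 0.7×0.2013 = 0.1409
Bulk density: ρ_b = (1−n)ρ_g + n·ρ_f = 0.8591×2.72 + 0.1409×1.03
       = 2.337 + 0.145 = 2.482 g/cm³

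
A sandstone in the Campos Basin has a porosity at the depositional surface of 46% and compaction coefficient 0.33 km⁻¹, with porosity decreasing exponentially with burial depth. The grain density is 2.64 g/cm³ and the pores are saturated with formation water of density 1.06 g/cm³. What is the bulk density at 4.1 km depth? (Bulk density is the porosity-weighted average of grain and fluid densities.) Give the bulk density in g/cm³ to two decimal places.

Porosity at depth: phi = 0.46·exp(−0.33×4.1) = 0.46×0.2585 = 0.1189
Bulk density: ρ_b = (1−phi)ρ_g + phi·ρ_f = 0.8811×2.64 + 0.1189×1.06
       = 2.326 + 0.126 = 2.452 g/cm³

2.45 g/cm³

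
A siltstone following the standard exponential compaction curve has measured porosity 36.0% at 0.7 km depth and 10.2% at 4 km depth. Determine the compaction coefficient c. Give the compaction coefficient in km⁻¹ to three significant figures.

Athy: φ(z) = φ₀ e^(−cz) ⇒ φ₁/φ₂ = e^{c(z₂−z₁)} ⇒ c = ln(φ₁/φ₂)/(z₂−z₁)
c = ln(0.36/0.102) / (4 − 0.7) = ln(3.529) / 3.3 = 1.2611 / 3.3 = 0.3822 km⁻¹

0.382 km⁻¹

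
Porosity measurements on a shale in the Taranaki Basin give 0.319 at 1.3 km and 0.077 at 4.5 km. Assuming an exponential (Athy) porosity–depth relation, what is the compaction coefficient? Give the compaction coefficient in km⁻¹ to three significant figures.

0.444 km⁻¹

Athy: n(Z) = n₀ e^(−cZ) ⇒ n₁/n₂ = e^{c(Z₂−Z₁)} ⇒ c = ln(n₁/n₂)/(Z₂−Z₁)
c = ln(0.319/0.077) / (4.5 − 1.3) = ln(4.143) / 3.2 = 1.4214 / 3.2 = 0.4442 km⁻¹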